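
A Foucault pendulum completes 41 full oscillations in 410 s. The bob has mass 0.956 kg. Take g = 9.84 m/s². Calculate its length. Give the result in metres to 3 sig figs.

T = 410/41 = 10.00 s.
From T = 2π√(L/g), L = gT²/(4π²) = 9.84 × 10.00²/(4π²) = 24.9 m.

24.9 m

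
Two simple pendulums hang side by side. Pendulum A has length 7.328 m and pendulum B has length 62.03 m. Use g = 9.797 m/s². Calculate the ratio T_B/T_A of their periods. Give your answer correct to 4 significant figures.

2.909

T ∝ √L, so T_B/T_A = √(L_B/L_A) = √(62.03/7.328) = 2.909.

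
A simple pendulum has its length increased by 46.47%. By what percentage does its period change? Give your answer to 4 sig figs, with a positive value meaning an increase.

T ∝ √L, so T'/T = √(1.4647) = 1.2102.
Percentage change in T = (1.2102 − 1) × 100% = 21.02%.

21.02%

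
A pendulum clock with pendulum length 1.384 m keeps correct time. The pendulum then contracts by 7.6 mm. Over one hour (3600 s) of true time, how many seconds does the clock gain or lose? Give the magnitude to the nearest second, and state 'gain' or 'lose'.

gain 10 s

T ∝ √L, so T'/T = √(1.37640/1.384) = 0.997251.
In 3600 s of true time the clock registers 3600/0.997251 = 3609.9 s, so it gains 10 s.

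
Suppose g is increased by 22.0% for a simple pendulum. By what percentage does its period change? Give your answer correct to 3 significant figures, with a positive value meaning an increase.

T ∝ 1/√g, so T'/T = 1/√(1.220) = 0.9054.
Percentage change in T = (0.9054 − 1) × 100% = -9.46%.

-9.46%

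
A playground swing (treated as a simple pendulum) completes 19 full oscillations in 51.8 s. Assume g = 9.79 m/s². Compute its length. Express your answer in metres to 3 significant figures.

T = 51.8/19 = 2.726 s.
From T = 2π√(L/g), L = gT²/(4π²) = 9.79 × 2.726²/(4π²) = 1.84 m.

1.84 m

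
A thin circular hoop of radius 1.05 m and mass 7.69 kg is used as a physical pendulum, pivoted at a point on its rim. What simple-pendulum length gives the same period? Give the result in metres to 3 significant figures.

The equivalent simple-pendulum length is L_eq = I/(md), where I is about the pivot and d = 1.050 m.
I_cm = mR² = 8.478 kg·m², so I = I_cm + md² = 8.478 + 8.478 = 16.96 kg·m².
L_eq = 16.96/(7.69 × 1.050) = 2.10 m.

2.10 m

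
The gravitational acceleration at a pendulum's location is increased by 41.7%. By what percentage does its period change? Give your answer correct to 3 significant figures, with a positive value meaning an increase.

-16.0%

T ∝ 1/√g, so T'/T = 1/√(1.417) = 0.8401.
Percentage change in T = (0.8401 − 1) × 100% = -16.0%.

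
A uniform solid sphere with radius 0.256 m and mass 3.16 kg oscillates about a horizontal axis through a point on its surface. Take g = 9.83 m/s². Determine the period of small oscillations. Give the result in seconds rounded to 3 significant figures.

1.20 s

I_cm = (2/5)mr² = 0.08284 kg·m². The pivot is at distance d = 0.256 m from the centre of mass.
By the parallel-axis theorem, I = I_cm + md² = 0.08284 + 0.2071 = 0.2899 kg·m².
T = 2π√(I/(mgd)) = 2π√(0.2899/(3.16 × 9.83 × 0.256)) = 1.20 s.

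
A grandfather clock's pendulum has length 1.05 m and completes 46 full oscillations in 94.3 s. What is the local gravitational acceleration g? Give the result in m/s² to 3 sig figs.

T = 94.3/46 = 2.050 s.
From T = 2π√(L/g), g = 4π²L/T² = 4π² × 1.05/2.050² = 9.86 m/s².

9.86 m/s²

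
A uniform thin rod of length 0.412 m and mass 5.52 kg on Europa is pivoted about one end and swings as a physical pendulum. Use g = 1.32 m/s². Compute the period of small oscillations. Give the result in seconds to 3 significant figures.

2.87 s

For a physical pendulum T = 2π√(I/(mgd)), with d = 0.2060 m from pivot to centre of mass.
I_cm = mL²/12 = 5.52 × 0.412²/12 = 0.07808 kg·m²; I = I_cm + md² = 0.07808 + 5.52 × 0.2060² = 0.3123 kg·m².
T = 2π√(0.3123/(5.52 × 1.32 × 0.2060)) = 2.87 s.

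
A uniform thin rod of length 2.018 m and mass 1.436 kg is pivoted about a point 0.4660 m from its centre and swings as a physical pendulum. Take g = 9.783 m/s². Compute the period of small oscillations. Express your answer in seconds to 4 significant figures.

For a physical pendulum T = 2π√(I/(mgd)), with d = 0.46600 m from pivot to centre of mass.
I_cm = mL²/12 = 1.436 × 2.018²/12 = 0.48732 kg·m²; I = I_cm + md² = 0.48732 + 1.436 × 0.46600² = 0.79916 kg·m².
T = 2π√(0.79916/(1.436 × 9.783 × 0.46600)) = 2.195 s.

2.195 s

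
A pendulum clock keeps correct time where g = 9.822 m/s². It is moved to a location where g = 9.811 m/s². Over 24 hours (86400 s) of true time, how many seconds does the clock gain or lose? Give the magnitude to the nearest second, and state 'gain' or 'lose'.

The clock's period scales as T ∝ 1/√g, so T'/T = √(9.822/9.811) = 1.00056.
In 86400 s of true time the clock registers 86400/1.00056 = 86351.6 s, so it loses 48 s.

lose 48 s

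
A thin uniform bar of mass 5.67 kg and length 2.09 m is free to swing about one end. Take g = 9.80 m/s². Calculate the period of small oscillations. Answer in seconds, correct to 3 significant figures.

2.37 s

For a physical pendulum T = 2π√(I/(mgd)), with d = 1.045 m from pivot to centre of mass.
I_cm = mL²/12 = 5.67 × 2.09²/12 = 2.064 kg·m²; I = I_cm + md² = 2.064 + 5.67 × 1.045² = 8.256 kg·m².
T = 2π√(8.256/(5.67 × 9.80 × 1.045)) = 2.37 s.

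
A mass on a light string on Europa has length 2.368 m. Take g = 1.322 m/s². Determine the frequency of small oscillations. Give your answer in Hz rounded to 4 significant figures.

0.1189 Hz

T = 2π√(L/g) = 2π√(2.368/1.322) = 8.4092 s, so f = 1/T = 0.1189 Hz.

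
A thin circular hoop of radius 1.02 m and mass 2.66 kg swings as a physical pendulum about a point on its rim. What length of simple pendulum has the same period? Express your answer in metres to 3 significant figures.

2.04 m

The equivalent simple-pendulum length is L_eq = I/(md), where I is about the pivot and d = 1.020 m.
I_cm = mR² = 2.767 kg·m², so I = I_cm + md² = 2.767 + 2.767 = 5.535 kg·m².
L_eq = 5.535/(2.66 × 1.020) = 2.04 m.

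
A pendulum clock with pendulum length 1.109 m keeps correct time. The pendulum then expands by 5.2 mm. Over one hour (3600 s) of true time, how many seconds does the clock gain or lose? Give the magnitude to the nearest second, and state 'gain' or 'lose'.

T ∝ √L, so T'/T = √(1.11420/1.109) = 1.00234.
In 3600 s of true time the clock registers 3600/1.00234 = 3591.6 s, so it loses 8 s.

lose 8 s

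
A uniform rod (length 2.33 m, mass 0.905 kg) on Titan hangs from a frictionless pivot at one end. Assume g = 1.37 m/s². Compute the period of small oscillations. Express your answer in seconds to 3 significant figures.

6.69 s

For a physical pendulum T = 2π√(I/(mgd)), with d = 1.165 m from pivot to centre of mass.
I_cm = mL²/12 = 0.905 × 2.33²/12 = 0.4094 kg·m²; I = I_cm + md² = 0.4094 + 0.905 × 1.165² = 1.638 kg·m².
T = 2π√(1.638/(0.905 × 1.37 × 1.165)) = 6.69 s.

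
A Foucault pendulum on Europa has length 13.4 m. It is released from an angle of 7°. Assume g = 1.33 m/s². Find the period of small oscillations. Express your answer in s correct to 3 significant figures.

19.9 s

T = 2π√(L/g) = 2π√(13.4/1.33) = 2π × 3.174 = 19.9 s.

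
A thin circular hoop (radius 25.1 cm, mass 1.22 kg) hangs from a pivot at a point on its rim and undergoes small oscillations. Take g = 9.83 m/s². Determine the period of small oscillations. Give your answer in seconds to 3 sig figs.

1.42 s

I_cm = mr² = 0.07686 kg·m². The pivot is at distance d = 0.251 m from the centre of mass.
By the parallel-axis theorem, I = I_cm + md² = 0.07686 + 0.07686 = 0.1537 kg·m².
T = 2π√(I/(mgd)) = 2π√(0.1537/(1.22 × 9.83 × 0.251)) = 1.42 s.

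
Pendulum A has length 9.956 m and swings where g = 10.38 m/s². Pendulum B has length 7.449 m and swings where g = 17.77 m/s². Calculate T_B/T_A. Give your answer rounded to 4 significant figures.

T = 2π√(L/g), so T_B/T_A = √((L_B/g_B)/(L_A/g_A)) = √((7.449/17.77)/(9.956/10.38)) = 0.6611.

0.6611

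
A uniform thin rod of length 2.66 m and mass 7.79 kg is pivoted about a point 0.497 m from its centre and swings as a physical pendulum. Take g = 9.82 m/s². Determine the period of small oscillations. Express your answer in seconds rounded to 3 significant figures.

2.60 s

For a physical pendulum T = 2π√(I/(mgd)), with d = 0.4970 m from pivot to centre of mass.
I_cm = mL²/12 = 7.79 × 2.66²/12 = 4.593 kg·m²; I = I_cm + md² = 4.593 + 7.79 × 0.4970² = 6.517 kg·m².
T = 2π√(6.517/(7.79 × 9.82 × 0.4970)) = 2.60 s.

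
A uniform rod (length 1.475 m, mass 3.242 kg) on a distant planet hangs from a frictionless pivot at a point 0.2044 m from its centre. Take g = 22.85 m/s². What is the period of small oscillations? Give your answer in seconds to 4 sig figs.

For a physical pendulum T = 2π√(I/(mgd)), with d = 0.20440 m from pivot to centre of mass.
I_cm = mL²/12 = 3.242 × 1.475²/12 = 0.58778 kg·m²; I = I_cm + md² = 0.58778 + 3.242 × 0.20440² = 0.72323 kg·m².
T = 2π√(0.72323/(3.242 × 22.85 × 0.20440)) = 1.373 s.

1.373 s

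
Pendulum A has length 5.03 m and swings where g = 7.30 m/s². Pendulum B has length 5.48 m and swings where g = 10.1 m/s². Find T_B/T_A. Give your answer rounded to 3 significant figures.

T = 2π√(L/g), so T_B/T_A = √((L_B/g_B)/(L_A/g_A)) = √((5.48/10.1)/(5.03/7.30)) = 0.887.

0.887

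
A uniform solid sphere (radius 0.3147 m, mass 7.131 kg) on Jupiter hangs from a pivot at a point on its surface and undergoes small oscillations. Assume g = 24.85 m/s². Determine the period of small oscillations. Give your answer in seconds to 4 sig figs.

I_cm = (2/5)mr² = 0.28249 kg·m². The pivot is at distance d = 0.3147 m from the centre of mass.
By the parallel-axis theorem, I = I_cm + md² = 0.28249 + 0.70623 = 0.98872 kg·m².
T = 2π√(I/(mgd)) = 2π√(0.98872/(7.131 × 24.85 × 0.3147)) = 0.8366 s.

0.8366 s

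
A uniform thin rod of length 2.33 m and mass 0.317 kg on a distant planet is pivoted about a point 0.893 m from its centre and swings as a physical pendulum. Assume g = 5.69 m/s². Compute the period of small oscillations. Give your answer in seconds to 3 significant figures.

For a physical pendulum T = 2π√(I/(mgd)), with d = 0.8930 m from pivot to centre of mass.
I_cm = mL²/12 = 0.317 × 2.33²/12 = 0.1434 kg·m²; I = I_cm + md² = 0.1434 + 0.317 × 0.8930² = 0.3962 kg·m².
T = 2π√(0.3962/(0.317 × 5.69 × 0.8930)) = 3.12 s.

3.12 s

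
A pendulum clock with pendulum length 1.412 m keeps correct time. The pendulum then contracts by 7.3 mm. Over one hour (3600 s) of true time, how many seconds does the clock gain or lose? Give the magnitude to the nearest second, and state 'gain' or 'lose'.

T ∝ √L, so T'/T = √(1.40470/1.412) = 0.997412.
In 3600 s of true time the clock registers 3600/0.997412 = 3609.3 s, so it gains 9 s.

gain 9 s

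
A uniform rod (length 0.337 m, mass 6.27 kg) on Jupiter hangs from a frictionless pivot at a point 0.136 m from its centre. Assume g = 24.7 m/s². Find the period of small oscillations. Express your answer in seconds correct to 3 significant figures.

For a physical pendulum T = 2π√(I/(mgd)), with d = 0.1360 m from pivot to centre of mass.
I_cm = mL²/12 = 6.27 × 0.337²/12 = 0.05934 kg·m²; I = I_cm + md² = 0.05934 + 6.27 × 0.1360² = 0.1753 kg·m².
T = 2π√(0.1753/(6.27 × 24.7 × 0.1360)) = 0.573 s.

0.573 s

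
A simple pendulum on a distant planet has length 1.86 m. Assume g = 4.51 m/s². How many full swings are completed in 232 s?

T = 2π√(L/g) = 2π√(1.86/4.51) = 4.035 s.
Number of complete oscillations = ⌊232/4.035⌋ = ⌊57.50⌋ = 57.

57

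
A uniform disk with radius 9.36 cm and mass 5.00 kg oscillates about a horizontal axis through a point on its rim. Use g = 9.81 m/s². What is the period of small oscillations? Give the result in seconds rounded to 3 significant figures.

0.752 s

I_cm = ½mr² = 0.02190 kg·m². The pivot is at distance d = 0.0936 m from the centre of mass.
By the parallel-axis theorem, I = I_cm + md² = 0.02190 + 0.04380 = 0.06571 kg·m².
T = 2π√(I/(mgd)) = 2π√(0.06571/(5.00 × 9.81 × 0.0936)) = 0.752 s.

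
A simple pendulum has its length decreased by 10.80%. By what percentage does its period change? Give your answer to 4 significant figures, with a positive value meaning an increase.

T ∝ √L, so T'/T = √(0.89200) = 0.94446.
Percentage change in T = (0.94446 − 1) × 100% = -5.554%.

-5.554%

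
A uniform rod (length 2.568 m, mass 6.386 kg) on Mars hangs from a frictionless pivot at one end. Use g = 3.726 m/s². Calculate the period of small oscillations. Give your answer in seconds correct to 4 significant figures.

4.259 s

For a physical pendulum T = 2π√(I/(mgd)), with d = 1.2840 m from pivot to centre of mass.
I_cm = mL²/12 = 6.386 × 2.568²/12 = 3.5094 kg·m²; I = I_cm + md² = 3.5094 + 6.386 × 1.2840² = 14.038 kg·m².
T = 2π√(14.038/(6.386 × 3.726 × 1.2840)) = 4.259 s.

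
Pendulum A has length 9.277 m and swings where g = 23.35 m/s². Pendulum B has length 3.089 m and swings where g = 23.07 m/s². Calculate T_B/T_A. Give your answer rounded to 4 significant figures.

0.5805

T = 2π√(L/g), so T_B/T_A = √((L_B/g_B)/(L_A/g_A)) = √((3.089/23.07)/(9.277/23.35)) = 0.5805.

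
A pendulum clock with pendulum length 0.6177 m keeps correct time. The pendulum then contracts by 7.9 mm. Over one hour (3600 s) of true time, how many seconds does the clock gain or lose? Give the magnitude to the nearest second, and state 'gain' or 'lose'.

T ∝ √L, so T'/T = √(0.60980/0.6177) = 0.993585.
In 3600 s of true time the clock registers 3600/0.993585 = 3623.2 s, so it gains 23 s.

gain 23 s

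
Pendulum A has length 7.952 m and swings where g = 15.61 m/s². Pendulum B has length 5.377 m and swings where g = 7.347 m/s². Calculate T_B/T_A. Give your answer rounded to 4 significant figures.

1.199

T = 2π√(L/g), so T_B/T_A = √((L_B/g_B)/(L_A/g_A)) = √((5.377/7.347)/(7.952/15.61)) = 1.199.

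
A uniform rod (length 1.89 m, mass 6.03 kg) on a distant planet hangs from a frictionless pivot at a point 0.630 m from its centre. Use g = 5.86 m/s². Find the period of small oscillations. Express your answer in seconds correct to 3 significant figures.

For a physical pendulum T = 2π√(I/(mgd)), with d = 0.6300 m from pivot to centre of mass.
I_cm = mL²/12 = 6.03 × 1.89²/12 = 1.795 kg·m²; I = I_cm + md² = 1.795 + 6.03 × 0.6300² = 4.188 kg·m².
T = 2π√(4.188/(6.03 × 5.86 × 0.6300)) = 2.73 s.

2.73 s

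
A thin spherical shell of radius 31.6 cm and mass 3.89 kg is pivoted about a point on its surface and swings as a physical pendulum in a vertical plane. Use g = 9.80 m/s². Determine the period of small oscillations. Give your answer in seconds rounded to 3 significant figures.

1.46 s

I_cm = (2/3)mr² = 0.2590 kg·m². The pivot is at distance d = 0.316 m from the centre of mass.
By the parallel-axis theorem, I = I_cm + md² = 0.2590 + 0.3884 = 0.6474 kg·m².
T = 2π√(I/(mgd)) = 2π√(0.6474/(3.89 × 9.80 × 0.316)) = 1.46 s.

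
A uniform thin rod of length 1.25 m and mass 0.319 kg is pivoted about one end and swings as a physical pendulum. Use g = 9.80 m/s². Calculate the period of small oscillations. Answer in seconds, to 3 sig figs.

1.83 s

For a physical pendulum T = 2π√(I/(mgd)), with d = 0.6250 m from pivot to centre of mass.
I_cm = mL²/12 = 0.319 × 1.25²/12 = 0.04154 kg·m²; I = I_cm + md² = 0.04154 + 0.319 × 0.6250² = 0.1661 kg·m².
T = 2π√(0.1661/(0.319 × 9.80 × 0.6250)) = 1.83 s.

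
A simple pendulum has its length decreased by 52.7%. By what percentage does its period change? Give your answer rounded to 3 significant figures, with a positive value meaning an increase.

T ∝ √L, so T'/T = √(0.4730) = 0.6877.
Percentage change in T = (0.6877 − 1) × 100% = -31.2%.

-31.2%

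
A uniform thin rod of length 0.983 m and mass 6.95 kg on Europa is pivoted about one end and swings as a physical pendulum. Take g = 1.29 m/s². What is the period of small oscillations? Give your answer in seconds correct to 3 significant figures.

For a physical pendulum T = 2π√(I/(mgd)), with d = 0.4915 m from pivot to centre of mass.
I_cm = mL²/12 = 6.95 × 0.983²/12 = 0.5596 kg·m²; I = I_cm + md² = 0.5596 + 6.95 × 0.4915² = 2.239 kg·m².
T = 2π√(2.239/(6.95 × 1.29 × 0.4915)) = 4.48 s.

4.48 s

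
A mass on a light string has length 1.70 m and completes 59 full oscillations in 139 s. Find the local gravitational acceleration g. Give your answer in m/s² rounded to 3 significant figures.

T = 139/59 = 2.356 s.
From T = 2π√(L/g), g = 4π²L/T² = 4π² × 1.70/2.356² = 12.1 m/s².

12.1 m/s²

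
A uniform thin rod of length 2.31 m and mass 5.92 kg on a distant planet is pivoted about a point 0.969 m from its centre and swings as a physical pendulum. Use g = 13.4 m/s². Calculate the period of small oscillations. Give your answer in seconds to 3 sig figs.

For a physical pendulum T = 2π√(I/(mgd)), with d = 0.9690 m from pivot to centre of mass.
I_cm = mL²/12 = 5.92 × 2.31²/12 = 2.632 kg·m²; I = I_cm + md² = 2.632 + 5.92 × 0.9690² = 8.191 kg·m².
T = 2π√(8.191/(5.92 × 13.4 × 0.9690)) = 2.05 s.

2.05 s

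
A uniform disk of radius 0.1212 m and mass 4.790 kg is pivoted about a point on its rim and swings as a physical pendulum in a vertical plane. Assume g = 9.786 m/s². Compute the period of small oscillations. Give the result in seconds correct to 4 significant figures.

0.8564 s

I_cm = ½mr² = 0.035181 kg·m². The pivot is at distance d = 0.1212 m from the centre of mass.
By the parallel-axis theorem, I = I_cm + md² = 0.035181 + 0.070362 = 0.10554 kg·m².
T = 2π√(I/(mgd)) = 2π√(0.10554/(4.790 × 9.786 × 0.1212)) = 0.8564 s.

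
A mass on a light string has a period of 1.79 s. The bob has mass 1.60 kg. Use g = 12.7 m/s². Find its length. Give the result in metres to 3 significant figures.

1.03 m

From T = 2π√(L/g), L = gT²/(4π²) = 12.7 × 1.790²/(4π²) = 1.03 m.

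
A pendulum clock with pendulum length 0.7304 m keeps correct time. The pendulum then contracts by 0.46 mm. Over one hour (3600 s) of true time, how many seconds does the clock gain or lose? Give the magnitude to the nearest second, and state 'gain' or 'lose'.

T ∝ √L, so T'/T = √(0.72994/0.7304) = 0.999685.
In 3600 s of true time the clock registers 3600/0.999685 = 3601.1 s, so it gains 1 s.

gain 1 s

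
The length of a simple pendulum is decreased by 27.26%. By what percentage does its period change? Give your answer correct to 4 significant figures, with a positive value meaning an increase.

-14.71%

T ∝ √L, so T'/T = √(0.72740) = 0.85288.
Percentage change in T = (0.85288 − 1) × 100% = -14.71%.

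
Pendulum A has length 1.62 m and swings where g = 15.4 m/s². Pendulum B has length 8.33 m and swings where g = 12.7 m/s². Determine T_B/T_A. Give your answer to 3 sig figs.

2.50

T = 2π√(L/g), so T_B/T_A = √((L_B/g_B)/(L_A/g_A)) = √((8.33/12.7)/(1.62/15.4)) = 2.50.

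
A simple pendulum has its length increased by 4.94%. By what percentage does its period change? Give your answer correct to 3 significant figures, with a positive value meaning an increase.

T ∝ √L, so T'/T = √(1.049) = 1.024.
Percentage change in T = (1.024 − 1) × 100% = 2.44%.

2.44%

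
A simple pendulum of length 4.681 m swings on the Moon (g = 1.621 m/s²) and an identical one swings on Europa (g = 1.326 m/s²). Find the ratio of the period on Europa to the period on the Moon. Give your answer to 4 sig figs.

1.106

T ∝ 1/√g, so T₂/T₁ = √(g₁/g₂) = √(1.621/1.326) = 1.106.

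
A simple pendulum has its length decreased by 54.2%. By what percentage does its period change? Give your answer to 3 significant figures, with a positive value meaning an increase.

-32.3%

T ∝ √L, so T'/T = √(0.4580) = 0.6768.
Percentage change in T = (0.6768 − 1) × 100% = -32.3%.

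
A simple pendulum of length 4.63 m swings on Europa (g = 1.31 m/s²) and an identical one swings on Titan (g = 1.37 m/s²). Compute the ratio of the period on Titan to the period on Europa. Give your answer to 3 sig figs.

T ∝ 1/√g, so T₂/T₁ = √(g₁/g₂) = √(1.31/1.37) = 0.978.

0.978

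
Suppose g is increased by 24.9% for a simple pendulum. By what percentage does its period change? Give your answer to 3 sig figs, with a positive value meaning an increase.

-10.5%

T ∝ 1/√g, so T'/T = 1/√(1.249) = 0.8948.
Percentage change in T = (0.8948 − 1) × 100% = -10.5%.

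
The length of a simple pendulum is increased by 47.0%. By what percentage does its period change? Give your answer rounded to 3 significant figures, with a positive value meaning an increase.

T ∝ √L, so T'/T = √(1.470) = 1.212.
Percentage change in T = (1.212 − 1) × 100% = 21.2%.

21.2%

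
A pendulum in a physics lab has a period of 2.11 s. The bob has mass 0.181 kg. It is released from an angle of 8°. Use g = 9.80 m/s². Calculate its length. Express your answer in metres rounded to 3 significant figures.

From T = 2π√(L/g), L = gT²/(4π²) = 9.80 × 2.110²/(4π²) = 1.11 m.

1.11 m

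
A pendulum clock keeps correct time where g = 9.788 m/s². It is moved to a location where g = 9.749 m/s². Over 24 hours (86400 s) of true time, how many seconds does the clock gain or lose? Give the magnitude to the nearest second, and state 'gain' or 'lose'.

lose 172 s

The clock's period scales as T ∝ 1/√g, so T'/T = √(9.788/9.749) = 1.00200.
In 86400 s of true time the clock registers 86400/1.00200 = 86227.7 s, so it loses 172 s.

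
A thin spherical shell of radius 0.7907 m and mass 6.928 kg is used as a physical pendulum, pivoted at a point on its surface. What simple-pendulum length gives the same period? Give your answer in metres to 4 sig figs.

1.318 m

The equivalent simple-pendulum length is L_eq = I/(md), where I is about the pivot and d = 0.79070 m.
I_cm = (2/3)mR² = 2.8876 kg·m², so I = I_cm + md² = 2.8876 + 4.3314 = 7.2191 kg·m².
L_eq = 7.2191/(6.928 × 0.79070) = 1.318 m.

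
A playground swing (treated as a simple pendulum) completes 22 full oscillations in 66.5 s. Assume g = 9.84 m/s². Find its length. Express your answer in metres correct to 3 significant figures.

2.28 m

T = 66.5/22 = 3.023 s.
From T = 2π√(L/g), L = gT²/(4π²) = 9.84 × 3.023²/(4π²) = 2.28 m.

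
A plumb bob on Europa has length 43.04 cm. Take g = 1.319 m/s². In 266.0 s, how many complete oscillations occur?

74

T = 2π√(L/g) = 2π√(0.4304/1.319) = 3.5892 s.
Number of complete oscillations = ⌊266.0/3.5892⌋ = ⌊74.112⌋ = 74.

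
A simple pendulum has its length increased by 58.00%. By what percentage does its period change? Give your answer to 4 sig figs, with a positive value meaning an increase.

25.70%

T ∝ √L, so T'/T = √(1.5800) = 1.2570.
Percentage change in T = (1.2570 − 1) × 100% = 25.70%.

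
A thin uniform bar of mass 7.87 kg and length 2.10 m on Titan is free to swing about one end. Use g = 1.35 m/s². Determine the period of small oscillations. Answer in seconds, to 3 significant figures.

6.40 s

For a physical pendulum T = 2π√(I/(mgd)), with d = 1.050 m from pivot to centre of mass.
I_cm = mL²/12 = 7.87 × 2.10²/12 = 2.892 kg·m²; I = I_cm + md² = 2.892 + 7.87 × 1.050² = 11.57 kg·m².
T = 2π√(11.57/(7.87 × 1.35 × 1.050)) = 6.40 s.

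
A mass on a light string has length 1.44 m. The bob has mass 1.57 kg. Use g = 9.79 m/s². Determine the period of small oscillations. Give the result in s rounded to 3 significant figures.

T = 2π√(L/g) = 2π√(1.44/9.79) = 2π × 0.3835 = 2.41 s.

2.41 s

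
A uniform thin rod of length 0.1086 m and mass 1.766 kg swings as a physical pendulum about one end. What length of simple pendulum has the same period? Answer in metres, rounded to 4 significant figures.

0.07240 m

The equivalent simple-pendulum length is L_eq = I/(md), where I is about the pivot and d = 0.054300 m.
I_cm = (1/12)mL² = 0.0017357 kg·m², so I = I_cm + md² = 0.0017357 + 0.0052070 = 0.0069427 kg·m².
L_eq = 0.0069427/(1.766 × 0.054300) = 0.07240 m.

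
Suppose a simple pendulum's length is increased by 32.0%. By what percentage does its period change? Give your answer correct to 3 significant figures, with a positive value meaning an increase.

14.9%

T ∝ √L, so T'/T = √(1.320) = 1.149.
Percentage change in T = (1.149 − 1) × 100% = 14.9%.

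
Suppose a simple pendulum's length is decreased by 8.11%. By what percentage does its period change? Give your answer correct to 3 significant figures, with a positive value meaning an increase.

T ∝ √L, so T'/T = √(0.9189) = 0.9586.
Percentage change in T = (0.9586 − 1) × 100% = -4.14%.

-4.14%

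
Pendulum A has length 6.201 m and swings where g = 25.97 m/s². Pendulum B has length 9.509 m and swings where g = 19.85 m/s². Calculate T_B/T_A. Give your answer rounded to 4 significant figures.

T = 2π√(L/g), so T_B/T_A = √((L_B/g_B)/(L_A/g_A)) = √((9.509/19.85)/(6.201/25.97)) = 1.416.

1.416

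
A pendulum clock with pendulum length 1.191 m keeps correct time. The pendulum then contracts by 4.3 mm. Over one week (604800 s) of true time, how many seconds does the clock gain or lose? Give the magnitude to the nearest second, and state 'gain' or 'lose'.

T ∝ √L, so T'/T = √(1.18670/1.191) = 0.998193.
In 604800 s of true time the clock registers 604800/0.998193 = 605894.8 s, so it gains 1095 s.

gain 1095 s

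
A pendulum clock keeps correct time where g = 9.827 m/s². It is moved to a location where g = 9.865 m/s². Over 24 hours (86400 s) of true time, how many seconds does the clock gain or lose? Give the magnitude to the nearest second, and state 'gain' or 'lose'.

The clock's period scales as T ∝ 1/√g, so T'/T = √(9.827/9.865) = 0.998072.
In 86400 s of true time the clock registers 86400/0.998072 = 86566.9 s, so it gains 167 s.

gain 167 s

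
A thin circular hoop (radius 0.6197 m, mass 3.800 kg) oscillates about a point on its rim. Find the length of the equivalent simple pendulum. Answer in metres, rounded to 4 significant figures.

1.239 m

The equivalent simple-pendulum length is L_eq = I/(md), where I is about the pivot and d = 0.61970 m.
I_cm = mR² = 1.4593 kg·m², so I = I_cm + md² = 1.4593 + 1.4593 = 2.9186 kg·m².
L_eq = 2.9186/(3.800 × 0.61970) = 1.239 m.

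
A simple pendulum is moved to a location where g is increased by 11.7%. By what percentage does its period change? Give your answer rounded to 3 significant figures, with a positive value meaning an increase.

-5.38%

T ∝ 1/√g, so T'/T = 1/√(1.117) = 0.9462.
Percentage change in T = (0.9462 − 1) × 100% = -5.38%.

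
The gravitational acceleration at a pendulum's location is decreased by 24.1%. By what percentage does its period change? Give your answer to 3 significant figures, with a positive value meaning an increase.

14.8%

T ∝ 1/√g, so T'/T = 1/√(0.7590) = 1.148.
Percentage change in T = (1.148 − 1) × 100% = 14.8%.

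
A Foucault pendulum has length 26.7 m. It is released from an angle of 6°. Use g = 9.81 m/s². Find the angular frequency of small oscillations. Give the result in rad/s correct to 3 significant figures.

ω = √(g/L) = √(9.81/26.7) = 0.606 rad/s.

0.606 rad/s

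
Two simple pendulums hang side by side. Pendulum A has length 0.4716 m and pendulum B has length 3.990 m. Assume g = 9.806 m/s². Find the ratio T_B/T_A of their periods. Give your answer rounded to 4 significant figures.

T ∝ √L, so T_B/T_A = √(L_B/L_A) = √(3.990/0.4716) = 2.909.

2.909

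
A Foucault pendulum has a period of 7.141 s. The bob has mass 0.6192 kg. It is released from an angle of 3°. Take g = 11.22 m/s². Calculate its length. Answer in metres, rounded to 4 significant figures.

From T = 2π√(L/g), L = gT²/(4π²) = 11.22 × 7.1410²/(4π²) = 14.49 m.

14.49 m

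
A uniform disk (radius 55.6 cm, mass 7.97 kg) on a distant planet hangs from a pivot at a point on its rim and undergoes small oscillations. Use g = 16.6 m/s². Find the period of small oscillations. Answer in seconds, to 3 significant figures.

1.41 s

I_cm = ½mr² = 1.232 kg·m². The pivot is at distance d = 0.556 m from the centre of mass.
By the parallel-axis theorem, I = I_cm + md² = 1.232 + 2.464 = 3.696 kg·m².
T = 2π√(I/(mgd)) = 2π√(3.696/(7.97 × 16.6 × 0.556)) = 1.41 s.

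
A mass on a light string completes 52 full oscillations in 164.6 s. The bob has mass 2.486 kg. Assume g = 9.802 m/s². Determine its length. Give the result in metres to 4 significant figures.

2.488 m

T = 164.6/52 = 3.1654 s.
From T = 2π√(L/g), L = gT²/(4π²) = 9.802 × 3.1654²/(4π²) = 2.488 m.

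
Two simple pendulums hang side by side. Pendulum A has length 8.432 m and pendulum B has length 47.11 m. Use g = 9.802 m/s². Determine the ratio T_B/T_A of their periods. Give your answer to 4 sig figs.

2.364

T ∝ √L, so T_B/T_A = √(L_B/L_A) = √(47.11/8.432) = 2.364.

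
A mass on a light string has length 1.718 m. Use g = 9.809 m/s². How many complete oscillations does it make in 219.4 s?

T = 2π√(L/g) = 2π√(1.718/9.809) = 2.6295 s.
Number of complete oscillations = ⌊219.4/2.6295⌋ = ⌊83.437⌋ = 83.

83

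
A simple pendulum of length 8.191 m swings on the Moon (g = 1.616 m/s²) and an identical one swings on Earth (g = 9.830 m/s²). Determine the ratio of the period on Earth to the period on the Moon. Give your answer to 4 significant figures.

0.4055

T ∝ 1/√g, so T₂/T₁ = √(g₁/g₂) = √(1.616/9.830) = 0.4055.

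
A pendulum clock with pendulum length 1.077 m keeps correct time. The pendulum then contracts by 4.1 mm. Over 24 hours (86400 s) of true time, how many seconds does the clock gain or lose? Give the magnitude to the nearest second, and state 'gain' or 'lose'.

gain 165 s

T ∝ √L, so T'/T = √(1.07290/1.077) = 0.998095.
In 86400 s of true time the clock registers 86400/0.998095 = 86564.9 s, so it gains 165 s.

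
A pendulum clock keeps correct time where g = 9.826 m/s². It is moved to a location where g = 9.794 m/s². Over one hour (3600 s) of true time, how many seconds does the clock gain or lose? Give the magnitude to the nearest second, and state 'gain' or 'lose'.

The clock's period scales as T ∝ 1/√g, so T'/T = √(9.826/9.794) = 1.00163.
In 3600 s of true time the clock registers 3600/1.00163 = 3594.1 s, so it loses 6 s.

lose 6 s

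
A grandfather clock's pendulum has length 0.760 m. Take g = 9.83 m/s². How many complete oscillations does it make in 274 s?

156

T = 2π√(L/g) = 2π√(0.760/9.83) = 1.747 s.
Number of complete oscillations = ⌊274/1.747⌋ = ⌊156.8⌋ = 156.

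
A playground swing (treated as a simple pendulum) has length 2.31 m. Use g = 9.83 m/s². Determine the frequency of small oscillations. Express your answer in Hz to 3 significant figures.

T = 2π√(L/g) = 2π√(2.31/9.83) = 3.046 s, so f = 1/T = 0.328 Hz.

0.328 Hz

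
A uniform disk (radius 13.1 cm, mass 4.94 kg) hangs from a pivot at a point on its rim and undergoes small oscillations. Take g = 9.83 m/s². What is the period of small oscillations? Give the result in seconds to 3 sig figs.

0.888 s

I_cm = ½mr² = 0.04239 kg·m². The pivot is at distance d = 0.131 m from the centre of mass.
By the parallel-axis theorem, I = I_cm + md² = 0.04239 + 0.08478 = 0.1272 kg·m².
T = 2π√(I/(mgd)) = 2π√(0.1272/(4.94 × 9.83 × 0.131)) = 0.888 s.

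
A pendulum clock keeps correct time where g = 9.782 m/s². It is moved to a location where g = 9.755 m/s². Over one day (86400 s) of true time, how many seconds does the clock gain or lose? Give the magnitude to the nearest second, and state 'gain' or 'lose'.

lose 119 s

The clock's period scales as T ∝ 1/√g, so T'/T = √(9.782/9.755) = 1.00138.
In 86400 s of true time the clock registers 86400/1.00138 = 86280.7 s, so it loses 119 s.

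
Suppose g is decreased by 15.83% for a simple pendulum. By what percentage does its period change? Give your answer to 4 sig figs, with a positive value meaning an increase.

8.999%

T ∝ 1/√g, so T'/T = 1/√(0.84170) = 1.0900.
Percentage change in T = (1.0900 − 1) × 100% = 8.999%.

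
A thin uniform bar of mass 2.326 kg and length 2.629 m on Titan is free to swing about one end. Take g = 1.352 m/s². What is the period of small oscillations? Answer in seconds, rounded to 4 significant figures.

7.154 s

For a physical pendulum T = 2π√(I/(mgd)), with d = 1.3145 m from pivot to centre of mass.
I_cm = mL²/12 = 2.326 × 2.629²/12 = 1.3397 kg·m²; I = I_cm + md² = 1.3397 + 2.326 × 1.3145² = 5.3588 kg·m².
T = 2π√(5.3588/(2.326 × 1.352 × 1.3145)) = 7.154 s.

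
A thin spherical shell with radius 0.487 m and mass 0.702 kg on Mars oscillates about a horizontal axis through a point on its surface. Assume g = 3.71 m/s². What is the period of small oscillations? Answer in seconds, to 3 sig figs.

I_cm = (2/3)mr² = 0.1110 kg·m². The pivot is at distance d = 0.487 m from the centre of mass.
By the parallel-axis theorem, I = I_cm + md² = 0.1110 + 0.1665 = 0.2775 kg·m².
T = 2π√(I/(mgd)) = 2π√(0.2775/(0.702 × 3.71 × 0.487)) = 2.94 s.

2.94 s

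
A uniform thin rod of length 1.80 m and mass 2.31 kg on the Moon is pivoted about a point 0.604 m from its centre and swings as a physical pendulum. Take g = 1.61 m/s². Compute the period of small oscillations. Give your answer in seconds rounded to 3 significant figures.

For a physical pendulum T = 2π√(I/(mgd)), with d = 0.6040 m from pivot to centre of mass.
I_cm = mL²/12 = 2.31 × 1.80²/12 = 0.6237 kg·m²; I = I_cm + md² = 0.6237 + 2.31 × 0.6040² = 1.466 kg·m².
T = 2π√(1.466/(2.31 × 1.61 × 0.6040)) = 5.08 s.

5.08 s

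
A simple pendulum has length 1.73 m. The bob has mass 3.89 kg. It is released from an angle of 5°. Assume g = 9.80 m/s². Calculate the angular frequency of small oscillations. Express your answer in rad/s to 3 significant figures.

2.38 rad/s

ω = √(g/L) = √(9.80/1.73) = 2.38 rad/s.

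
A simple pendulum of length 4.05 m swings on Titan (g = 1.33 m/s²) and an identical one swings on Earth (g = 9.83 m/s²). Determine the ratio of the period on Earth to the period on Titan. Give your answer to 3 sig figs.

T ∝ 1/√g, so T₂/T₁ = √(g₁/g₂) = √(1.33/9.83) = 0.368.

0.368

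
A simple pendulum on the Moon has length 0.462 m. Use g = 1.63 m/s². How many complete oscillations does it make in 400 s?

119

T = 2π√(L/g) = 2π√(0.462/1.63) = 3.345 s.
Number of complete oscillations = ⌊400/3.345⌋ = ⌊119.6⌋ = 119.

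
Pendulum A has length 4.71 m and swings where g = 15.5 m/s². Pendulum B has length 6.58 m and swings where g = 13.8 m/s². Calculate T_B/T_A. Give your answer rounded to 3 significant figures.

T = 2π√(L/g), so T_B/T_A = √((L_B/g_B)/(L_A/g_A)) = √((6.58/13.8)/(4.71/15.5)) = 1.25.

1.25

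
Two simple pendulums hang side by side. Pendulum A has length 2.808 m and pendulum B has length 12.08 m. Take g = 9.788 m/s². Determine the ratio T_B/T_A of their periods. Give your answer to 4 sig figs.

T ∝ √L, so T_B/T_A = √(L_B/L_A) = √(12.08/2.808) = 2.074.

2.074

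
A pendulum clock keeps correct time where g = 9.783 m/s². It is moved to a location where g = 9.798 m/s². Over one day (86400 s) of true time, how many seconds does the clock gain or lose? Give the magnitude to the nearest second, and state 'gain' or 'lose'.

The clock's period scales as T ∝ 1/√g, so T'/T = √(9.783/9.798) = 0.999234.
In 86400 s of true time the clock registers 86400/0.999234 = 86466.2 s, so it gains 66 s.

gain 66 s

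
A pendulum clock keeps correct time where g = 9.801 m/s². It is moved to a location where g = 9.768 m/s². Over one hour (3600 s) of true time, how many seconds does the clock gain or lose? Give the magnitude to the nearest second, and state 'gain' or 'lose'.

lose 6 s

The clock's period scales as T ∝ 1/√g, so T'/T = √(9.801/9.768) = 1.00169.
In 3600 s of true time the clock registers 3600/1.00169 = 3593.9 s, so it loses 6 s.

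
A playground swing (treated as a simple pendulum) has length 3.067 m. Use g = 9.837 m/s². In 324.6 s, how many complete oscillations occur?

92

T = 2π√(L/g) = 2π√(3.067/9.837) = 3.5084 s.
Number of complete oscillations = ⌊324.6/3.5084⌋ = ⌊92.522⌋ = 92.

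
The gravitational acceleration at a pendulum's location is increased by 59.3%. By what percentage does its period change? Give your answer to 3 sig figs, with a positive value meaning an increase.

-20.8%

T ∝ 1/√g, so T'/T = 1/√(1.593) = 0.7923.
Percentage change in T = (0.7923 − 1) × 100% = -20.8%.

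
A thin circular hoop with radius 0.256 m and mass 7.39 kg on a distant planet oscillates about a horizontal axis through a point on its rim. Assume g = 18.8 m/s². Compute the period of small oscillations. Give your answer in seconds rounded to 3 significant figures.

I_cm = mr² = 0.4843 kg·m². The pivot is at distance d = 0.256 m from the centre of mass.
By the parallel-axis theorem, I = I_cm + md² = 0.4843 + 0.4843 = 0.9686 kg·m².
T = 2π√(I/(mgd)) = 2π√(0.9686/(7.39 × 18.8 × 0.256)) = 1.04 s.

1.04 s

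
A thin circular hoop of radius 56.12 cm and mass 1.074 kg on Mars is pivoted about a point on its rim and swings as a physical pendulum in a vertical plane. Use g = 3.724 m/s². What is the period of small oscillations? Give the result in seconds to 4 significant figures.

I_cm = mr² = 0.33825 kg·m². The pivot is at distance d = 0.5612 m from the centre of mass.
By the parallel-axis theorem, I = I_cm + md² = 0.33825 + 0.33825 = 0.67650 kg·m².
T = 2π√(I/(mgd)) = 2π√(0.67650/(1.074 × 3.724 × 0.5612)) = 3.449 s.

3.449 s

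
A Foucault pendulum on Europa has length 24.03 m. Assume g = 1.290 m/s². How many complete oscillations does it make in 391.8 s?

T = 2π√(L/g) = 2π√(24.03/1.290) = 27.118 s.
Number of complete oscillations = ⌊391.8/27.118⌋ = ⌊14.448⌋ = 14.

14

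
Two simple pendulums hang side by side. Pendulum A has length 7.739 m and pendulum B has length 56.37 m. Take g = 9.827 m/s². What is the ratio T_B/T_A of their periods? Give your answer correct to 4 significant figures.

T ∝ √L, so T_B/T_A = √(L_B/L_A) = √(56.37/7.739) = 2.699.

2.699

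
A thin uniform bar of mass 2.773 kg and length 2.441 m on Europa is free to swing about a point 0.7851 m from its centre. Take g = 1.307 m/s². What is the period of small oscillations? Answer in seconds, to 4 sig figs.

6.544 s

For a physical pendulum T = 2π√(I/(mgd)), with d = 0.78510 m from pivot to centre of mass.
I_cm = mL²/12 = 2.773 × 2.441²/12 = 1.3769 kg·m²; I = I_cm + md² = 1.3769 + 2.773 × 0.78510² = 3.0861 kg·m².
T = 2π√(3.0861/(2.773 × 1.307 × 0.78510)) = 6.544 s.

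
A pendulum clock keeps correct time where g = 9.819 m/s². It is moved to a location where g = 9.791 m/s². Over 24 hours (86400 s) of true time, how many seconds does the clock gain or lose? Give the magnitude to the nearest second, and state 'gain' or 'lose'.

lose 123 s

The clock's period scales as T ∝ 1/√g, so T'/T = √(9.819/9.791) = 1.00143.
In 86400 s of true time the clock registers 86400/1.00143 = 86276.7 s, so it loses 123 s.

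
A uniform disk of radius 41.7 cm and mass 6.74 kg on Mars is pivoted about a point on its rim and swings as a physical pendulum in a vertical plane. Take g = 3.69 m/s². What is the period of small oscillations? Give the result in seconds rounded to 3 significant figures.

I_cm = ½mr² = 0.5860 kg·m². The pivot is at distance d = 0.417 m from the centre of mass.
By the parallel-axis theorem, I = I_cm + md² = 0.5860 + 1.172 = 1.758 kg·m².
T = 2π√(I/(mgd)) = 2π√(1.758/(6.74 × 3.69 × 0.417)) = 2.59 s.

2.59 s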